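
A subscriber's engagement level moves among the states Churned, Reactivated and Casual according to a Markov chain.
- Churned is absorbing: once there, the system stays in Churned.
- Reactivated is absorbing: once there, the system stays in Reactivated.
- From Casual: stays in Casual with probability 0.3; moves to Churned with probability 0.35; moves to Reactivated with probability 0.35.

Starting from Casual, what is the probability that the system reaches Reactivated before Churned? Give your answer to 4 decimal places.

0.5000

Let h(s) be the probability of absorption at Reactivated starting from transient state s. Then h(Reactivated) = 1 and h(Churned) = 0. By first-step analysis:
h(Casual) = 0.35·0 + 0.35·1 + 0.3·h(Casual)
Solving: h(Casual) = 0.5000.
Starting from Casual, the probability is 0.5000.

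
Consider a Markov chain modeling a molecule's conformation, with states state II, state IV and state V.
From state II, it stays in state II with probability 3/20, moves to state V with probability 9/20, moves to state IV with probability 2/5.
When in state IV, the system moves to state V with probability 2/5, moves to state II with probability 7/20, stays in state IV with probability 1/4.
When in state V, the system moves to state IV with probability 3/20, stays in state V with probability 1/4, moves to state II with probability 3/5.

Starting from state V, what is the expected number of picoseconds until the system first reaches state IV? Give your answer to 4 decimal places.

3.9456

Let t(s) be the expected number of picoseconds to first reach state IV from state s, with t(state IV) = 0. Conditioning on the first picosecond:
t(state II) = 1 + 0.15·t(state II) + 0.45·t(state V)
t(state V) = 1 + 0.6·t(state II) + 0.25·t(state V)
Solving: t(state II) = 3.2653, t(state V) = 3.9456.
Expected picoseconds from state V to state IV: 3.9456.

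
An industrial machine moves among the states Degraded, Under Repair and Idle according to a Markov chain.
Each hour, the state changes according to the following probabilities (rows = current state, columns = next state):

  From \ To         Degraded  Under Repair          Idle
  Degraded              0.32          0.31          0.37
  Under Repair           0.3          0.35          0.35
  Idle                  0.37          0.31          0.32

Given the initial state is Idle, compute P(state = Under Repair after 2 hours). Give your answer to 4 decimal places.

0.3224

Sum over the intermediate state after 1 hour:
P = P(Idle→Degraded)·P(Degraded→Under Repair) + P(Idle→Under Repair)·P(Under Repair→Under Repair) + P(Idle→Idle)·P(Idle→Under Repair)
  = 0.37×0.31 + 0.31×0.35 + 0.32×0.31
  = 0.1147 + 0.1085 + 0.0992 = 0.3224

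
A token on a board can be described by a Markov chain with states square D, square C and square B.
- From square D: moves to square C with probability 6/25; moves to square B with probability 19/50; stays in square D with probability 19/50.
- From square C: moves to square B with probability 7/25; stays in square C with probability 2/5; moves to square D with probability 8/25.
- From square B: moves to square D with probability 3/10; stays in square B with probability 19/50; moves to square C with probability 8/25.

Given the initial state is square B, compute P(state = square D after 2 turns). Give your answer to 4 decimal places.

Sum over the intermediate state after 1 turn:
P = P(square B→square D)·P(square D→square D) + P(square B→square C)·P(square C→square D) + P(square B→square B)·P(square B→square D)
  = 0.3×0.38 + 0.32×0.32 + 0.38×0.3
  = 0.1140 + 0.1024 + 0.1140 = 0.3304

0.3304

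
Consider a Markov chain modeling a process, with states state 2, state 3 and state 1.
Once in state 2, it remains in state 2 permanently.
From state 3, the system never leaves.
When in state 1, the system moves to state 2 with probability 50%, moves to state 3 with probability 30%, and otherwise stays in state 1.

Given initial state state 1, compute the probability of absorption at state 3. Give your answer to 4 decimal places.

Let h(s) be the probability of absorption at state 3 starting from transient state s. Then h(state 3) = 1 and h(state 2) = 0. By first-step analysis:
h(state 1) = 0.5·0 + 0.3·1 + 0.2·h(state 1)
Solving: h(state 1) = 0.3750.
Starting from state 1, the probability is 0.3750.

0.3750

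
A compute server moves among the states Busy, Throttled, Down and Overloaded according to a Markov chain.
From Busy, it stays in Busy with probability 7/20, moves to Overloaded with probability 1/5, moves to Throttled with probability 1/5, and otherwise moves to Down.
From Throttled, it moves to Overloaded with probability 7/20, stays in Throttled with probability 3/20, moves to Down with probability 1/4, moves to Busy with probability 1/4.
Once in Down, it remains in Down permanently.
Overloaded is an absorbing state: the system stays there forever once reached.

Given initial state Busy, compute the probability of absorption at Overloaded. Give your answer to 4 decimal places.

0.4776

Let h(s) be the probability of absorption at Overloaded starting from transient state s. Then h(Overloaded) = 1 and h(Down) = 0. By first-step analysis:
h(Busy) = 0.35·h(Busy) + 0.2·h(Throttled) + 0.25·0 + 0.2·1
h(Throttled) = 0.25·h(Busy) + 0.15·h(Throttled) + 0.25·0 + 0.35·1
Solving: h(Busy) = 0.4776, h(Throttled) = 0.5522.
Starting from Busy, the probability is 0.4776.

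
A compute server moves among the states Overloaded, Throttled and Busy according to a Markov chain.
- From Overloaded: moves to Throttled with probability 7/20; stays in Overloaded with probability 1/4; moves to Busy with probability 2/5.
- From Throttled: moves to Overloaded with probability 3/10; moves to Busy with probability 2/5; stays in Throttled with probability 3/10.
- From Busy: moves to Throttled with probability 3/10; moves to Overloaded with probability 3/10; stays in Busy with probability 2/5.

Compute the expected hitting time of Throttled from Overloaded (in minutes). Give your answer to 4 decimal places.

3.0303

Let t(s) be the expected number of minutes to first reach Throttled from state s, with t(Throttled) = 0. Conditioning on the first minute:
t(Overloaded) = 1 + 0.25·t(Overloaded) + 0.4·t(Busy)
t(Busy) = 1 + 0.3·t(Overloaded) + 0.4·t(Busy)
Solving: t(Overloaded) = 3.0303, t(Busy) = 3.1818.
Expected minutes from Overloaded to Throttled: 3.0303.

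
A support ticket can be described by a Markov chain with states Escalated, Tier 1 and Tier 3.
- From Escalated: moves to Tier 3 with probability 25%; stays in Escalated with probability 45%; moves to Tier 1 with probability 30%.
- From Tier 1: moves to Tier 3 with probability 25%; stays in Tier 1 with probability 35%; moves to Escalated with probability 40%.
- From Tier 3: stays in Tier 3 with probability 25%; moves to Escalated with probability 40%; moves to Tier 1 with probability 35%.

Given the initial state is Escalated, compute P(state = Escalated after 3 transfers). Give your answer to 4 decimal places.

0.4211

Propagate the distribution vector 3 transfers from Escalated.
After 0 transfers: (1.0000, 0.0000, 0.0000)
After 1 transfer: (0.4500, 0.3000, 0.2500)
After 2 transfers: (0.4225, 0.3275, 0.2500)
After 3 transfers: (0.4211, 0.3289, 0.2500)
P(in Escalated after 3 transfers) = 0.4211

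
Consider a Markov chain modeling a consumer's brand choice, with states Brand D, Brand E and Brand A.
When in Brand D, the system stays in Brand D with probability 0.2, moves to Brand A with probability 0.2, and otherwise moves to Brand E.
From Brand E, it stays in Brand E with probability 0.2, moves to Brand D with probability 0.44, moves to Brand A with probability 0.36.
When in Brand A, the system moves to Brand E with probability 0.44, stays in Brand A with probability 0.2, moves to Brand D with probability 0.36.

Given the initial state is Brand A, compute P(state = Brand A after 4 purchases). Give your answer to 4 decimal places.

Propagate the distribution vector 4 purchases from Brand A.
After 0 purchases: (0.0000, 0.0000, 1.0000)
After 1 purchase: (0.3600, 0.4400, 0.2000)
After 2 purchases: (0.3376, 0.3920, 0.2704)
After 3 purchases: (0.3373, 0.3999, 0.2627)
After 4 purchases: (0.3380, 0.3980, 0.2640)
P(in Brand A after 4 purchases) = 0.2640

0.2640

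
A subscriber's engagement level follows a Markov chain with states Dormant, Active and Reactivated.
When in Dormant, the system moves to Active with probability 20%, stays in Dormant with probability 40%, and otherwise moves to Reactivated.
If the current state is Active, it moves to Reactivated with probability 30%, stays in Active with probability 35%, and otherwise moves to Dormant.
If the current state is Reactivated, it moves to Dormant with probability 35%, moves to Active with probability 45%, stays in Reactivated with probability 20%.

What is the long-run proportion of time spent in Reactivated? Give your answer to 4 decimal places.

Let the stationary distribution be π with π = πP and π_1 + π_2 + π_3 = 1.
π_1 = 0.4·π_1 + 0.35·π_2 + 0.35·π_3
π_2 = 0.2·π_1 + 0.35·π_2 + 0.45·π_3
Solving with the normalization constraint gives π = (0.3684, 0.3254, 0.3062).
So the stationary probability of Reactivated is 0.3062.

0.3062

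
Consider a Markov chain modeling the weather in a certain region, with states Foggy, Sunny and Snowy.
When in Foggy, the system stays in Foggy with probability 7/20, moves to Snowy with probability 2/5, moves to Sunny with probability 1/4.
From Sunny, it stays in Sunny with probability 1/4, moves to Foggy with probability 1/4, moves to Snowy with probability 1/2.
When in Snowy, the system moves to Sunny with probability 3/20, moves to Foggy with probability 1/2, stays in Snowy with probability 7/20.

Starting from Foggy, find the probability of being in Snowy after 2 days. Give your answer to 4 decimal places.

Sum over the intermediate state after 1 day:
P = P(Foggy→Foggy)·P(Foggy→Snowy) + P(Foggy→Sunny)·P(Sunny→Snowy) + P(Foggy→Snowy)·P(Snowy→Snowy)
  = 0.35×0.4 + 0.25×0.5 + 0.4×0.35
  = 0.1400 + 0.1250 + 0.1400 = 0.4050

0.4050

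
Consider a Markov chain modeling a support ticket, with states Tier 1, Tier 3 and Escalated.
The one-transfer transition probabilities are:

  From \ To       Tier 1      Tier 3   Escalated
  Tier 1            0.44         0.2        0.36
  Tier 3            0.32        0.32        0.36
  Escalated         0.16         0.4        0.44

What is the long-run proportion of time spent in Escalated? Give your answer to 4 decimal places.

Let the stationary distribution be π with π = πP and π_1 + π_2 + π_3 = 1.
π_1 = 0.44·π_1 + 0.32·π_2 + 0.16·π_3
π_2 = 0.2·π_1 + 0.32·π_2 + 0.4·π_3
Solving with the normalization constraint gives π = (0.2925, 0.3162, 0.3913).
So the stationary probability of Escalated is 0.3913.

0.3913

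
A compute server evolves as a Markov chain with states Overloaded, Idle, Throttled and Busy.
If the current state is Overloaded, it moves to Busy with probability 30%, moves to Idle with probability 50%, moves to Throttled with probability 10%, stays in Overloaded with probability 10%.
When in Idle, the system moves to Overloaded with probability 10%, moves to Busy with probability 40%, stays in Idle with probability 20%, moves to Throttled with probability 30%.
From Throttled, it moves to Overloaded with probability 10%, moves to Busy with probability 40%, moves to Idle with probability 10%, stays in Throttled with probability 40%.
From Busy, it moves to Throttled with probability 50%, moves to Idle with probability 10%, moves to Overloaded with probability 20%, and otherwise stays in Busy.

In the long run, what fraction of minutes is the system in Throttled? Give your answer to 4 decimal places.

0.3756

Let the stationary distribution be π with π = πP and π_1 + π_2 + π_3 + π_4 = 1.
π_1 = 0.1·π_1 + 0.1·π_2 + 0.1·π_3 + 0.2·π_4
π_2 = 0.5·π_1 + 0.2·π_2 + 0.1·π_3 + 0.1·π_4
π_3 = 0.1·π_1 + 0.3·π_2 + 0.4·π_3 + 0.5·π_4
Solving with the normalization constraint gives π = (0.1322, 0.1699, 0.3756, 0.3223).
So the stationary probability of Throttled is 0.3756.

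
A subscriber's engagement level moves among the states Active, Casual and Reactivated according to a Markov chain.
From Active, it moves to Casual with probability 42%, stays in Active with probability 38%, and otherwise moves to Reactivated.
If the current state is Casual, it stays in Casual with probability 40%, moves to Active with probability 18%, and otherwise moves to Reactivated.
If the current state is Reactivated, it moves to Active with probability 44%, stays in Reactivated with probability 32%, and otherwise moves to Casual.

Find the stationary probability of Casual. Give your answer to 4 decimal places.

Let the stationary distribution be π with π = πP and π_1 + π_2 + π_3 = 1.
π_1 = 0.38·π_1 + 0.18·π_2 + 0.44·π_3
π_2 = 0.42·π_1 + 0.4·π_2 + 0.24·π_3
Solving with the normalization constraint gives π = (0.3278, 0.3560, 0.3163).
So the stationary probability of Casual is 0.3560.

0.3560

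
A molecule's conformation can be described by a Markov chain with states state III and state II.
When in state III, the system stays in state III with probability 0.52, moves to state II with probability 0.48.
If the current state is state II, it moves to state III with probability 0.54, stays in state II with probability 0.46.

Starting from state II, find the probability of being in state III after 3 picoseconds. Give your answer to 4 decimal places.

0.5294

Propagate the distribution vector 3 picoseconds from state II.
After 0 picoseconds: (0.0000, 1.0000)
After 1 picosecond: (0.5400, 0.4600)
After 2 picoseconds: (0.5292, 0.4708)
After 3 picoseconds: (0.5294, 0.4706)
P(in state III after 3 picoseconds) = 0.5294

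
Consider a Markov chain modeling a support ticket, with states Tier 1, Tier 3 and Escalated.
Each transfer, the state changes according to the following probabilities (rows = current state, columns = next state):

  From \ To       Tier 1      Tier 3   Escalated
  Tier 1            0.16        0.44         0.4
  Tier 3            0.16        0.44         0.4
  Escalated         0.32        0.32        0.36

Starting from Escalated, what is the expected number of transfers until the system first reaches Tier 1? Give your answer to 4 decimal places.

Let t(s) be the expected number of transfers to first reach Tier 1 from state s, with t(Tier 1) = 0. Conditioning on the first transfer:
t(Tier 3) = 1 + 0.44·t(Tier 3) + 0.4·t(Escalated)
t(Escalated) = 1 + 0.32·t(Tier 3) + 0.36·t(Escalated)
Solving: t(Tier 3) = 4.5139, t(Escalated) = 3.8194.
Expected transfers from Escalated to Tier 1: 3.8194.

3.8194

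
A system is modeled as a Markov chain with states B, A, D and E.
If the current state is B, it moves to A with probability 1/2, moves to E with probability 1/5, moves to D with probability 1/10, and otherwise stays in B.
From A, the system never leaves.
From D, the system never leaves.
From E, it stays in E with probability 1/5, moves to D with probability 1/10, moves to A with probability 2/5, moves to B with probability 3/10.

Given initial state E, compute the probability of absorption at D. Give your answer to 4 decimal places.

Let h(s) be the probability of absorption at D starting from transient state s. Then h(D) = 1 and h(A) = 0. By first-step analysis:
h(B) = 0.2·h(B) + 0.5·0 + 0.1·1 + 0.2·h(E)
h(E) = 0.3·h(B) + 0.4·0 + 0.1·1 + 0.2·h(E)
Solving: h(B) = 0.1724, h(E) = 0.1897.
Starting from E, the probability is 0.1897.

0.1897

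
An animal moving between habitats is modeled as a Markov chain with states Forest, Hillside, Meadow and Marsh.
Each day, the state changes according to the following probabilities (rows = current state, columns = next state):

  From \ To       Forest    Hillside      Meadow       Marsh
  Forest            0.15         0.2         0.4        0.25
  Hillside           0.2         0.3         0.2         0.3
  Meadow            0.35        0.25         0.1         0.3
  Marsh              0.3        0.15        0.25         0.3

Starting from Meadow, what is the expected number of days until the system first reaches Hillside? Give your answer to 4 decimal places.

Let t(s) be the expected number of days to first reach Hillside from state s, with t(Hillside) = 0. Conditioning on the first day:
t(Forest) = 1 + 0.15·t(Forest) + 0.4·t(Meadow) + 0.25·t(Marsh)
t(Meadow) = 1 + 0.35·t(Forest) + 0.1·t(Meadow) + 0.3·t(Marsh)
t(Marsh) = 1 + 0.3·t(Forest) + 0.25·t(Meadow) + 0.3·t(Marsh)
Solving: t(Forest) = 5.0025, t(Meadow) = 4.8213, t(Marsh) = 5.2944.
Expected days from Meadow to Hillside: 4.8213.

4.8213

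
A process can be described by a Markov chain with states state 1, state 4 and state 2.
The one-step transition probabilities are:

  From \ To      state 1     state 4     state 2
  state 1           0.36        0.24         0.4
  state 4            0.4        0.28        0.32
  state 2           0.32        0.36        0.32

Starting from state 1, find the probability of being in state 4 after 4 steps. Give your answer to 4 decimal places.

Propagate the distribution vector 4 steps from state 1.
After 0 steps: (1.0000, 0.0000, 0.0000)
After 1 step: (0.3600, 0.2400, 0.4000)
After 2 steps: (0.3536, 0.2976, 0.3488)
After 3 steps: (0.3580, 0.2938, 0.3483)
After 4 steps: (0.3578, 0.2935, 0.3486)
P(in state 4 after 4 steps) = 0.2935

0.2935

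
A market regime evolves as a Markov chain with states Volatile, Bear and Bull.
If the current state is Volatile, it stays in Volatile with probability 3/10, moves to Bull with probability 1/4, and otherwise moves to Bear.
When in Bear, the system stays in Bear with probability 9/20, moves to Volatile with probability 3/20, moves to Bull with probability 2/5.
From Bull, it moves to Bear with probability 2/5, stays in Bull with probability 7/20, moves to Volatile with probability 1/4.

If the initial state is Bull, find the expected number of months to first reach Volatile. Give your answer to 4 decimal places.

Let t(s) be the expected number of months to first reach Volatile from state s, with t(Volatile) = 0. Conditioning on the first month:
t(Bear) = 1 + 0.45·t(Bear) + 0.4·t(Bull)
t(Bull) = 1 + 0.4·t(Bear) + 0.35·t(Bull)
Solving: t(Bear) = 5.3165, t(Bull) = 4.8101.
Expected months from Bull to Volatile: 4.8101.

4.8101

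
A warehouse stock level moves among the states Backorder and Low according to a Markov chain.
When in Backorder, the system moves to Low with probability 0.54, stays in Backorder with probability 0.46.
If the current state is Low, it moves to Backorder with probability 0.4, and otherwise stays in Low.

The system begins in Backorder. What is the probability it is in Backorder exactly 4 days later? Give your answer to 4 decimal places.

Propagate the distribution vector 4 days from Backorder.
After 0 days: (1.0000, 0.0000)
After 1 day: (0.4600, 0.5400)
After 2 days: (0.4276, 0.5724)
After 3 days: (0.4257, 0.5743)
After 4 days: (0.4255, 0.5745)
P(in Backorder after 4 days) = 0.4255

0.4255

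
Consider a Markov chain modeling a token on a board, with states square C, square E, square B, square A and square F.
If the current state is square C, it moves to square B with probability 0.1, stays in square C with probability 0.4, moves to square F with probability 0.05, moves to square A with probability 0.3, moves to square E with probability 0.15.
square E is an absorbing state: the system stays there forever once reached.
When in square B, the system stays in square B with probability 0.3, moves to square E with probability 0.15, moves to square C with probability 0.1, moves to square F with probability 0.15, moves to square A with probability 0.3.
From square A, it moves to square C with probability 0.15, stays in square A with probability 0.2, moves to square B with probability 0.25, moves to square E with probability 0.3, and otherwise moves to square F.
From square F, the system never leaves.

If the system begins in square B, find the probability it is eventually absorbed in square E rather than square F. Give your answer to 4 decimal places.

Let h(s) be the probability of absorption at square E starting from transient state s. Then h(square E) = 1 and h(square F) = 0. By first-step analysis:
h(square C) = 0.4·h(square C) + 0.15·1 + 0.1·h(square B) + 0.3·h(square A) + 0.05·0
h(square B) = 0.1·h(square C) + 0.15·1 + 0.3·h(square B) + 0.3·h(square A) + 0.15·0
h(square A) = 0.15·h(square C) + 0.3·1 + 0.25·h(square B) + 0.2·h(square A) + 0.1·0
Solving: h(square C) = 0.7015, h(square B) = 0.6138, h(square A) = 0.6983.
Starting from square B, the probability is 0.6138.

0.6138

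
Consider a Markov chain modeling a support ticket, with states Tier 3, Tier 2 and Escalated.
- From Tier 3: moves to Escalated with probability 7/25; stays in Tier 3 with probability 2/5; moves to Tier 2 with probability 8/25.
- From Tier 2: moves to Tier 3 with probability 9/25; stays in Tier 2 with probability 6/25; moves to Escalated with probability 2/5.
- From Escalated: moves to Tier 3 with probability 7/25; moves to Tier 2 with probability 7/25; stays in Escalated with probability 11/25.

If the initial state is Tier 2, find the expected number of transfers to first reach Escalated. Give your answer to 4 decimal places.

2.8169

Let t(s) be the expected number of transfers to first reach Escalated from state s, with t(Escalated) = 0. Conditioning on the first transfer:
t(Tier 3) = 1 + 0.4·t(Tier 3) + 0.32·t(Tier 2)
t(Tier 2) = 1 + 0.36·t(Tier 3) + 0.24·t(Tier 2)
Solving: t(Tier 3) = 3.1690, t(Tier 2) = 2.8169.
Expected transfers from Tier 2 to Escalated: 2.8169.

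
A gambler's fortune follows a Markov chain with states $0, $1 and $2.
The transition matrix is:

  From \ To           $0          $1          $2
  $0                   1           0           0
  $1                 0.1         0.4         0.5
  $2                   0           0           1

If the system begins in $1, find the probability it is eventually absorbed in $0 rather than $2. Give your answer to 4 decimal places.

0.1667

Let h(s) be the probability of absorption at $0 starting from transient state s. Then h($0) = 1 and h($2) = 0. By first-step analysis:
h($1) = 0.1·1 + 0.4·h($1) + 0.5·0
Solving: h($1) = 0.1667.
Starting from $1, the probability is 0.1667.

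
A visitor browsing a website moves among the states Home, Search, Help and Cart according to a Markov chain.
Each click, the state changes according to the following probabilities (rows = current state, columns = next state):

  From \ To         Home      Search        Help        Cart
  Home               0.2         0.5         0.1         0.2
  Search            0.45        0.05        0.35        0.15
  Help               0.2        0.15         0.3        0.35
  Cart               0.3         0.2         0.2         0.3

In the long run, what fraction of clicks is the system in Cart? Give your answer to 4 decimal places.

Let the stationary distribution be π with π = πP and π_1 + π_2 + π_3 + π_4 = 1.
π_1 = 0.2·π_1 + 0.45·π_2 + 0.2·π_3 + 0.3·π_4
π_2 = 0.5·π_1 + 0.05·π_2 + 0.15·π_3 + 0.2·π_4
π_3 = 0.1·π_1 + 0.35·π_2 + 0.3·π_3 + 0.2·π_4
Solving with the normalization constraint gives π = (0.2843, 0.2381, 0.2303, 0.2474).
So the stationary probability of Cart is 0.2474.

0.2474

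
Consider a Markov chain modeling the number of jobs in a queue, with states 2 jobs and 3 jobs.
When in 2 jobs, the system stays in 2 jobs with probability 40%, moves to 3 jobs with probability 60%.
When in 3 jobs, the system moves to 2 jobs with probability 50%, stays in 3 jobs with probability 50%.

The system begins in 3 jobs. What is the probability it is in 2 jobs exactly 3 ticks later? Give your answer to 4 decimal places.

Propagate the distribution vector 3 ticks from 3 jobs.
After 0 ticks: (0.0000, 1.0000)
After 1 tick: (0.5000, 0.5000)
After 2 ticks: (0.4500, 0.5500)
After 3 ticks: (0.4550, 0.5450)
P(in 2 jobs after 3 ticks) = 0.4550

0.4550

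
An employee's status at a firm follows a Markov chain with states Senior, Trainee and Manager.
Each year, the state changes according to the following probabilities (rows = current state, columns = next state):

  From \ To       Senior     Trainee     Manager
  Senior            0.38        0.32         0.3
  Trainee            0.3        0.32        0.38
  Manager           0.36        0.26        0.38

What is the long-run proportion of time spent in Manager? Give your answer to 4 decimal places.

Let the stationary distribution be π with π = πP and π_1 + π_2 + π_3 = 1.
π_1 = 0.38·π_1 + 0.3·π_2 + 0.36·π_3
π_2 = 0.32·π_1 + 0.32·π_2 + 0.26·π_3
Solving with the normalization constraint gives π = (0.3490, 0.2989, 0.3521).
So the stationary probability of Manager is 0.3521.

0.3521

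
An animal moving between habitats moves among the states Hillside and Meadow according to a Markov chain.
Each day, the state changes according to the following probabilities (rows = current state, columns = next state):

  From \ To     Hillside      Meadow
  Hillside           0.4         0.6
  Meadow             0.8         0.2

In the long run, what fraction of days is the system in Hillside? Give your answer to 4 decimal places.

Let the stationary distribution be π with π = πP and π_1 + π_2 = 1.
π_1 = 0.4·π_1 + 0.8·π_2
Solving with the normalization constraint gives π = (0.5714, 0.4286).
So the stationary probability of Hillside is 0.5714.

0.5714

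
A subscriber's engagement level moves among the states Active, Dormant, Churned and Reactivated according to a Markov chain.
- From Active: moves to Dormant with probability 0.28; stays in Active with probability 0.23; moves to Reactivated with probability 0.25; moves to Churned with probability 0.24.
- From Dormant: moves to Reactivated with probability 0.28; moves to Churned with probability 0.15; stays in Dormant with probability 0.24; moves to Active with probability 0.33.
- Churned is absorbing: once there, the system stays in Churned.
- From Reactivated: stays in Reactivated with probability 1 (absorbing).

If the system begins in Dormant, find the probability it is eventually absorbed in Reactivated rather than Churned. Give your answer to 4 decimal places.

Let h(s) be the probability of absorption at Reactivated starting from transient state s. Then h(Reactivated) = 1 and h(Churned) = 0. By first-step analysis:
h(Active) = 0.23·h(Active) + 0.28·h(Dormant) + 0.24·0 + 0.25·1
h(Dormant) = 0.33·h(Active) + 0.24·h(Dormant) + 0.15·0 + 0.28·1
Solving: h(Active) = 0.5446, h(Dormant) = 0.6049.
Starting from Dormant, the probability is 0.6049.

0.6049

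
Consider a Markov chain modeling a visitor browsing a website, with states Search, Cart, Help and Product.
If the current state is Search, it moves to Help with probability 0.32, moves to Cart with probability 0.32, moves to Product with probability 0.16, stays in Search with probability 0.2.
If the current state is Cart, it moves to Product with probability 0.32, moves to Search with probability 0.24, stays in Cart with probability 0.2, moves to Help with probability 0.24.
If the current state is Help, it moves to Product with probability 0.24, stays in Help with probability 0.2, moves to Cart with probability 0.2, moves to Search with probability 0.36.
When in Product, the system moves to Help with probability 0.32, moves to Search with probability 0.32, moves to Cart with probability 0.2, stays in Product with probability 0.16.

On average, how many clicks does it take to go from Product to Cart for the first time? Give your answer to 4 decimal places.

4.2461

Let t(s) be the expected number of clicks to first reach Cart from state s, with t(Cart) = 0. Conditioning on the first click:
t(Search) = 1 + 0.2·t(Search) + 0.32·t(Help) + 0.16·t(Product)
t(Help) = 1 + 0.36·t(Search) + 0.2·t(Help) + 0.24·t(Product)
t(Product) = 1 + 0.32·t(Search) + 0.32·t(Help) + 0.16·t(Product)
Solving: t(Search) = 3.7912, t(Help) = 4.2299, t(Product) = 4.2461.
Expected clicks from Product to Cart: 4.2461.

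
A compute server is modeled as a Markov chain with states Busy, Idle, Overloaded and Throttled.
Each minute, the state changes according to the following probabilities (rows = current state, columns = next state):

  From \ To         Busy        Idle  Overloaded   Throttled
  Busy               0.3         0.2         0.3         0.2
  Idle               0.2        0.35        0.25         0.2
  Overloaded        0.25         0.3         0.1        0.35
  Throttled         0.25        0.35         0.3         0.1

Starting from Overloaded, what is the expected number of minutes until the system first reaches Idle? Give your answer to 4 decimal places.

Let t(s) be the expected number of minutes to first reach Idle from state s, with t(Idle) = 0. Conditioning on the first minute:
t(Busy) = 1 + 0.3·t(Busy) + 0.3·t(Overloaded) + 0.2·t(Throttled)
t(Overloaded) = 1 + 0.25·t(Busy) + 0.1·t(Overloaded) + 0.35·t(Throttled)
t(Throttled) = 1 + 0.25·t(Busy) + 0.3·t(Overloaded) + 0.1·t(Throttled)
Solving: t(Busy) = 3.8852, t(Overloaded) = 3.4952, t(Throttled) = 3.3554.
Expected minutes from Overloaded to Idle: 3.4952.

3.4952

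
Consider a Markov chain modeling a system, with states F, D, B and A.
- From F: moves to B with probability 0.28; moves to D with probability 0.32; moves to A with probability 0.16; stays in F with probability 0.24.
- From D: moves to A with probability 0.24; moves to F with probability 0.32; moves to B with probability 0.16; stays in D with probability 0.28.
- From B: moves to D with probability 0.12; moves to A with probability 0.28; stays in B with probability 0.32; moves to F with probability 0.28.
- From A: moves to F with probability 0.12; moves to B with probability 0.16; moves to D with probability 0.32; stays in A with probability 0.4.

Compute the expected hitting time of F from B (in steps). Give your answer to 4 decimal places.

Let t(s) be the expected number of steps to first reach F from state s, with t(F) = 0. Conditioning on the first step:
t(D) = 1 + 0.28·t(D) + 0.16·t(B) + 0.24·t(A)
t(B) = 1 + 0.12·t(D) + 0.32·t(B) + 0.28·t(A)
t(A) = 1 + 0.32·t(D) + 0.16·t(B) + 0.4·t(A)
Solving: t(D) = 3.9460, t(B) = 4.1786, t(A) = 4.8855.
Expected steps from B to F: 4.1786.

4.1786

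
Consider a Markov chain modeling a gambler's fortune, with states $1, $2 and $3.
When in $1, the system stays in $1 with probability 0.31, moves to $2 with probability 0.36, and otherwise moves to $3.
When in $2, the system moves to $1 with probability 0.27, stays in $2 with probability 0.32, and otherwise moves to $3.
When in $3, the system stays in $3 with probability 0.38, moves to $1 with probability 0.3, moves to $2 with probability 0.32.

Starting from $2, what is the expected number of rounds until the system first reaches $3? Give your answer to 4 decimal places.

Let t(s) be the expected number of rounds to first reach $3 from state s, with t($3) = 0. Conditioning on the first round:
t($1) = 1 + 0.31·t($1) + 0.36·t($2)
t($2) = 1 + 0.27·t($1) + 0.32·t($2)
Solving: t($1) = 2.7957, t($2) = 2.5806.
Expected rounds from $2 to $3: 2.5806.

2.5806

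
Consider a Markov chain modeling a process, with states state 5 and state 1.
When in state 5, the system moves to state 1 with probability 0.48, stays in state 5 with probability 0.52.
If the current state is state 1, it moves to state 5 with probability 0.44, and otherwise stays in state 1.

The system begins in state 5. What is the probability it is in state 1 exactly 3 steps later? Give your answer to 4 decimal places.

0.5215

Propagate the distribution vector 3 steps from state 5.
After 0 steps: (1.0000, 0.0000)
After 1 step: (0.5200, 0.4800)
After 2 steps: (0.4816, 0.5184)
After 3 steps: (0.4785, 0.5215)
P(in state 1 after 3 steps) = 0.5215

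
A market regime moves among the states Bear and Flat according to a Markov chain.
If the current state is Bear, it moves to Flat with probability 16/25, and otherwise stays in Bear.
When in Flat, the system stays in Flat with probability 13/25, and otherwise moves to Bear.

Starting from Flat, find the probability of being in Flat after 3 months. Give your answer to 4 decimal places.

0.5707

Propagate the distribution vector 3 months from Flat.
After 0 months: (0.0000, 1.0000)
After 1 month: (0.4800, 0.5200)
After 2 months: (0.4224, 0.5776)
After 3 months: (0.4293, 0.5707)
P(in Flat after 3 months) = 0.5707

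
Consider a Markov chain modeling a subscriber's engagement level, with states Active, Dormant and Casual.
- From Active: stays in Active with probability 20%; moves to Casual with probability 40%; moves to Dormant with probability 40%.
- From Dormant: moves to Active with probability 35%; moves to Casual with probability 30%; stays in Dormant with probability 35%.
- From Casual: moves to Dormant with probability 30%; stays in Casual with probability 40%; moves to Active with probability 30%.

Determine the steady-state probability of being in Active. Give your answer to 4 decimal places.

Let the stationary distribution be π with π = πP and π_1 + π_2 + π_3 = 1.
π_1 = 0.2·π_1 + 0.35·π_2 + 0.3·π_3
π_2 = 0.4·π_1 + 0.35·π_2 + 0.3·π_3
Solving with the normalization constraint gives π = (0.2885, 0.3462, 0.3654).
So the stationary probability of Active is 0.2885.

0.2885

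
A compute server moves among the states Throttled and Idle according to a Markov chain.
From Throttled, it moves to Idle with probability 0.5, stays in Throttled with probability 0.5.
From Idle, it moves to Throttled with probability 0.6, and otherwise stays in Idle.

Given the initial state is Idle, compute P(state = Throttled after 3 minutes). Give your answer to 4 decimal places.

Propagate the distribution vector 3 minutes from Idle.
After 0 minutes: (0.0000, 1.0000)
After 1 minute: (0.6000, 0.4000)
After 2 minutes: (0.5400, 0.4600)
After 3 minutes: (0.5460, 0.4540)
P(in Throttled after 3 minutes) = 0.5460

0.5460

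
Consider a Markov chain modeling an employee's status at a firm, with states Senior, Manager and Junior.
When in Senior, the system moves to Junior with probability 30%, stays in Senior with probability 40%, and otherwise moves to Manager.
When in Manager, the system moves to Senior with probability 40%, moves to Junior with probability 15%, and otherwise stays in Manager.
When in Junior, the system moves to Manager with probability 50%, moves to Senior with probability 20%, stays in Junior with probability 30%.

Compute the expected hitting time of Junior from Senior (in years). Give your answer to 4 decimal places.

4.0476

Let t(s) be the expected number of years to first reach Junior from state s, with t(Junior) = 0. Conditioning on the first year:
t(Senior) = 1 + 0.4·t(Senior) + 0.3·t(Manager)
t(Manager) = 1 + 0.4·t(Senior) + 0.45·t(Manager)
Solving: t(Senior) = 4.0476, t(Manager) = 4.7619.
Expected years from Senior to Junior: 4.0476.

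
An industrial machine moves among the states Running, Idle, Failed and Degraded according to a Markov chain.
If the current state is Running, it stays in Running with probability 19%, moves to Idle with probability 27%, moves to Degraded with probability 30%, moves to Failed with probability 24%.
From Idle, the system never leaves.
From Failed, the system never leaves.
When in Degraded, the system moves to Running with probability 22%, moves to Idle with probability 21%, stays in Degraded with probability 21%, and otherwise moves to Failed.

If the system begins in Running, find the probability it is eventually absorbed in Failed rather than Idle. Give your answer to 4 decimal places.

0.5186

Let h(s) be the probability of absorption at Failed starting from transient state s. Then h(Failed) = 1 and h(Idle) = 0. By first-step analysis:
h(Running) = 0.19·h(Running) + 0.27·0 + 0.24·1 + 0.3·h(Degraded)
h(Degraded) = 0.22·h(Running) + 0.21·0 + 0.36·1 + 0.21·h(Degraded)
Solving: h(Running) = 0.5186, h(Degraded) = 0.6001.
Starting from Running, the probability is 0.5186.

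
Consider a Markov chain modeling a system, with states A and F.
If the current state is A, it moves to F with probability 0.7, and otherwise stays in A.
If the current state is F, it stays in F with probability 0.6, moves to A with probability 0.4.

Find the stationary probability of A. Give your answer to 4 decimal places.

Let the stationary distribution be π with π = πP and π_1 + π_2 = 1.
π_1 = 0.3·π_1 + 0.4·π_2
Solving with the normalization constraint gives π = (0.3636, 0.6364).
So the stationary probability of A is 0.3636.

0.3636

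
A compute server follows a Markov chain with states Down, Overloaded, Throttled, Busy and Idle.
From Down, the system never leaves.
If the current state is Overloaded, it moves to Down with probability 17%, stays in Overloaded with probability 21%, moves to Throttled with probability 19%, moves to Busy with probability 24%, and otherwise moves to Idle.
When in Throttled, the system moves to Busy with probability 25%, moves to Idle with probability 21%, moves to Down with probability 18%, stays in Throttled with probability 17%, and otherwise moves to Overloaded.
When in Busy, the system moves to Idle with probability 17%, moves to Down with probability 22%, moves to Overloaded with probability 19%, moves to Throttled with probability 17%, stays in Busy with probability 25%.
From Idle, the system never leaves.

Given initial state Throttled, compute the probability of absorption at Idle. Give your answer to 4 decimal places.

Let h(s) be the probability of absorption at Idle starting from transient state s. Then h(Idle) = 1 and h(Down) = 0. By first-step analysis:
h(Overloaded) = 0.17·0 + 0.21·h(Overloaded) + 0.19·h(Throttled) + 0.24·h(Busy) + 0.19·1
h(Throttled) = 0.18·0 + 0.19·h(Overloaded) + 0.17·h(Throttled) + 0.25·h(Busy) + 0.21·1
h(Busy) = 0.22·0 + 0.19·h(Overloaded) + 0.17·h(Throttled) + 0.25·h(Busy) + 0.17·1
Solving: h(Overloaded) = 0.5063, h(Throttled) = 0.5107, h(Busy) = 0.4707.
Starting from Throttled, the probability is 0.5107.

0.5107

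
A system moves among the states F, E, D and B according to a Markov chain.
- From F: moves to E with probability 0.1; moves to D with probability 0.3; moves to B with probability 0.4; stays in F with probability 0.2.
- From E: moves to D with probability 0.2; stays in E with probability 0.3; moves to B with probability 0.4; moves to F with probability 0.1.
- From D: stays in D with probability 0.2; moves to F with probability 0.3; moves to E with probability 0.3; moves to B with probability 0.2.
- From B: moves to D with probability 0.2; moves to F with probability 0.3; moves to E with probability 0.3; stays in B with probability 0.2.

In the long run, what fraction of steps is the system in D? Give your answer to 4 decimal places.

Let the stationary distribution be π with π = πP and π_1 + π_2 + π_3 + π_4 = 1.
π_1 = 0.2·π_1 + 0.1·π_2 + 0.3·π_3 + 0.3·π_4
π_2 = 0.1·π_1 + 0.3·π_2 + 0.3·π_3 + 0.3·π_4
π_3 = 0.3·π_1 + 0.2·π_2 + 0.2·π_3 + 0.2·π_4
Solving with the normalization constraint gives π = (0.2264, 0.2547, 0.2226, 0.2962).
So the stationary probability of D is 0.2226.

0.2226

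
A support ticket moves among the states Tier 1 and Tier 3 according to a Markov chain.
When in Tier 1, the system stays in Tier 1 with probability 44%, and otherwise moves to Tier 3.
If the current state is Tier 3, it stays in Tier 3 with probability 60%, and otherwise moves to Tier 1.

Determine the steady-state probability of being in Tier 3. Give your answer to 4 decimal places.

Let the stationary distribution be π with π = πP and π_1 + π_2 = 1.
π_1 = 0.44·π_1 + 0.4·π_2
Solving with the normalization constraint gives π = (0.4167, 0.5833).
So the stationary probability of Tier 3 is 0.5833.

0.5833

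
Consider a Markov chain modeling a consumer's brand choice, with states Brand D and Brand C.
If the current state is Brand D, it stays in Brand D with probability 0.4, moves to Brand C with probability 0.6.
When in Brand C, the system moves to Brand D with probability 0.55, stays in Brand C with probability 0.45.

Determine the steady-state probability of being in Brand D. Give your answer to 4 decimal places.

0.4783

Let the stationary distribution be π with π = πP and π_1 + π_2 = 1.
π_1 = 0.4·π_1 + 0.55·π_2
Solving with the normalization constraint gives π = (0.4783, 0.5217).
So the stationary probability of Brand D is 0.4783.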